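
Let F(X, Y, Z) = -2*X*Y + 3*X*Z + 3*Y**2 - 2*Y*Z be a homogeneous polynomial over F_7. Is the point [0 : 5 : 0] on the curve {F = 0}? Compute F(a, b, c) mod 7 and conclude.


F(0,5,0) ≡ 5 (mod 7); P is NOT on the curve.

Evaluate F(0, 5, 0) term-by-term (mod 7).
  -2*X*Y ↦ -2·0·5·1 = 0
  3*X*Z ↦ 3·0·1·0 = 0
  3*Y**2 ↦ 3·1·25·1 = 75
  -2*Y*Z ↦ -2·1·5·0 = 0
Sum: F(0, 5, 0) = (0) + (0) + (75) + (0) = 75.
Reducing mod 7: 75 ≡ 5 (mod 7).
Since F(a, b, c) ≡ 5 ≠ 0 (mod 7), P does NOT lie on the curve.


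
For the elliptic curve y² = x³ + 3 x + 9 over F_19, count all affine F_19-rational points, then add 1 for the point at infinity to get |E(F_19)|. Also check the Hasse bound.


Affine points = {(0, 3), (0, 16), (2, 2), (2, 17), (3, 8), (3, 11), (4, 3), (4, 16), (5, 4), (5, 15), (9, 9), (9, 10), (11, 9), (11, 10), (12, 5), (12, 14), (15, 3), (15, 16), (16, 7), (16, 12), (18, 9), (18, 10)}; affine count = 22; |E(F_19)| = 23.

Discriminant check: Δ ∝ 4a³ + 27b² = 4·3³ + 27·9² = 4·27 + 27·81 ≡ 15 (mod 19). Nonzero ⇒ E is nonsingular.
For each x ∈ F_19, compute rhs = x³ + 3·x + 9 mod 19, then count y ∈ F_19 with y² ≡ rhs.
  x = 0: rhs = 9, matching y values: 3, 16 (2 points).
  x = 1: rhs = 13, matching y values: none (0 points).
  x = 2: rhs = 4, matching y values: 2, 17 (2 points).
  x = 3: rhs = 7, matching y values: 8, 11 (2 points).
  x = 4: rhs = 9, matching y values: 3, 16 (2 points).
  x = 5: rhs = 16, matching y values: 4, 15 (2 points).
  x = 6: rhs = 15, matching y values: none (0 points).
  x = 7: rhs = 12, matching y values: none (0 points).
  x = 8: rhs = 13, matching y values: none (0 points).
  x = 9: rhs = 5, matching y values: 9, 10 (2 points).
  x = 10: rhs = 13, matching y values: none (0 points).
  x = 11: rhs = 5, matching y values: 9, 10 (2 points).
  x = 12: rhs = 6, matching y values: 5, 14 (2 points).
  x = 13: rhs = 3, matching y values: none (0 points).
  x = 14: rhs = 2, matching y values: none (0 points).
  x = 15: rhs = 9, matching y values: 3, 16 (2 points).
  x = 16: rhs = 11, matching y values: 7, 12 (2 points).
  x = 17: rhs = 14, matching y values: none (0 points).
  x = 18: rhs = 5, matching y values: 9, 10 (2 points).
Total affine count: 22.
Full point count |E(F_19)| = 22 + 1 = 23.
Hasse bound: |23 − (19+1)| = |3| = 3 ≤ 2√19 ≈ 8.7178 ✓.


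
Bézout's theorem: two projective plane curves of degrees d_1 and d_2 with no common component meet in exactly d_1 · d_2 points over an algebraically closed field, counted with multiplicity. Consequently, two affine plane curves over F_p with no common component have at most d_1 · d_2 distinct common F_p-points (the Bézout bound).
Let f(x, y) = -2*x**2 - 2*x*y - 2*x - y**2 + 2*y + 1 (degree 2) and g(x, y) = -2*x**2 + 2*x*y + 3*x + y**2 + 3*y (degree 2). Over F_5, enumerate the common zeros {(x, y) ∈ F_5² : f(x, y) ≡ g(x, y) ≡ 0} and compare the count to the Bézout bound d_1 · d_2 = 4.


Common zeros: ∅; count = 0; Bézout bound = 4.

deg(f) = 2, deg(g) = 2, so Bézout bound = 4.
Scan x ∈ F_5. For each x, list the y ∈ F_5 with f(x, y) ≡ 0 and those with g(x, y) ≡ 0 (mod 5); the common zeros in that column are the intersection.
  x = 0: f ≡ 0 at y ∈ ∅; g ≡ 0 at y ∈ {0, 2}; common: ∅.
  x = 1: f ≡ 0 at y ∈ ∅; g ≡ 0 at y ∈ {2, 3}; common: ∅.
  x = 2: f ≡ 0 at y ∈ {4}; g ≡ 0 at y ∈ ∅; common: ∅.
  x = 3: f ≡ 0 at y ∈ {2, 4}; g ≡ 0 at y ∈ ∅; common: ∅.
  x = 4: f ≡ 0 at y ∈ {2}; g ≡ 0 at y ∈ {0, 4}; common: ∅.
Collecting: common zeros = ∅, so the count is 0.
Comparison with the Bézout bound: 0 ≤ 4 = deg(f)·deg(g), as expected for curves with no common component (the affine F_5-count falls short of the bound because intersections may lie at infinity, over extension fields, or carry multiplicity).


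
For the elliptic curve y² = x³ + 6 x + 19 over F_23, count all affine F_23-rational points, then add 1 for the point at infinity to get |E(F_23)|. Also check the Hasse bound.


Affine points = {(1, 7), (1, 16), (2, 4), (2, 19), (3, 8), (3, 15), (5, 6), (5, 17), (6, 8), (6, 15), (7, 6), (7, 17), (8, 2), (8, 21), (11, 6), (11, 17), (12, 5), (12, 18), (14, 8), (14, 15), (16, 5), (16, 18), (18, 5), (18, 18), (19, 0), (22, 9), (22, 14)}; affine count = 27; |E(F_23)| = 28.

Discriminant check: Δ ∝ 4a³ + 27b² = 4·6³ + 27·19² = 4·216 + 27·361 ≡ 8 (mod 23). Nonzero ⇒ E is nonsingular.
For each x ∈ F_23, compute rhs = x³ + 6·x + 19 mod 23, then count y ∈ F_23 with y² ≡ rhs.
  x = 0: rhs = 19, matching y values: none (0 points).
  x = 1: rhs = 3, matching y values: 7, 16 (2 points).
  x = 2: rhs = 16, matching y values: 4, 19 (2 points).
  x = 3: rhs = 18, matching y values: 8, 15 (2 points).
  x = 4: rhs = 15, matching y values: none (0 points).
  x = 5: rhs = 13, matching y values: 6, 17 (2 points).
  x = 6: rhs = 18, matching y values: 8, 15 (2 points).
  x = 7: rhs = 13, matching y values: 6, 17 (2 points).
  x = 8: rhs = 4, matching y values: 2, 21 (2 points).
  x = 9: rhs = 20, matching y values: none (0 points).
  x = 10: rhs = 21, matching y values: none (0 points).
  x = 11: rhs = 13, matching y values: 6, 17 (2 points).
  x = 12: rhs = 2, matching y values: 5, 18 (2 points).
  x = 13: rhs = 17, matching y values: none (0 points).
  x = 14: rhs = 18, matching y values: 8, 15 (2 points).
  x = 15: rhs = 11, matching y values: none (0 points).
  x = 16: rhs = 2, matching y values: 5, 18 (2 points).
  x = 17: rhs = 20, matching y values: none (0 points).
  x = 18: rhs = 2, matching y values: 5, 18 (2 points).
  x = 19: rhs = 0, matching y values: 0 (1 points).
  x = 20: rhs = 20, matching y values: none (0 points).
  x = 21: rhs = 22, matching y values: none (0 points).
  x = 22: rhs = 12, matching y values: 9, 14 (2 points).
Total affine count: 27.
Full point count |E(F_23)| = 27 + 1 = 28.
Hasse bound: |28 − (23+1)| = |4| = 4 ≤ 2√23 ≈ 9.5917 ✓.


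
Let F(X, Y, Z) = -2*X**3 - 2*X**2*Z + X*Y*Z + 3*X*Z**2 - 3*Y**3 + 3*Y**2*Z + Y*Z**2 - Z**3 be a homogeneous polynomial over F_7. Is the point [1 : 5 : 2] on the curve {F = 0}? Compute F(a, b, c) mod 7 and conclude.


F(1,5,2) ≡ 6 (mod 7); P is NOT on the curve.

Evaluate F(1, 5, 2) term-by-term (mod 7).
  -2*X**3 ↦ -2·1·1·1 = -2
  -2*X**2*Z ↦ -2·1·1·2 = -4
  X*Y*Z ↦ 1·1·5·2 = 10
  3*X*Z**2 ↦ 3·1·1·4 = 12
  -3*Y**3 ↦ -3·1·125·1 = -375
  3*Y**2*Z ↦ 3·1·25·2 = 150
  Y*Z**2 ↦ 1·1·5·4 = 20
  -Z**3 ↦ -1·1·1·8 = -8
Sum: F(1, 5, 2) = (-2) + (-4) + (10) + (12) + (-375) + (150) + (20) + (-8) = -197.
Reducing mod 7: -197 ≡ 6 (mod 7).
Since F(a, b, c) ≡ 6 ≠ 0 (mod 7), P does NOT lie on the curve.


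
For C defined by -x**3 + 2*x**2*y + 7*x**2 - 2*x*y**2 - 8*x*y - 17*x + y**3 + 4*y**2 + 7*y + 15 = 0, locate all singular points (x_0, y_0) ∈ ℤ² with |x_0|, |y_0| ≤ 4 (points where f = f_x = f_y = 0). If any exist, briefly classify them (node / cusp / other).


Singular points: {(3, 1)}; classification: cusp.

Compute partial derivatives:
  f_x = -3*x**2 + 4*x*y + 14*x - 2*y**2 - 8*y - 17.
  f_y = 2*x**2 - 4*x*y - 8*x + 3*y**2 + 8*y + 7.
Scan x_0 ∈ {−4, ..., 4}. For each x_0, f_y(x_0, y) is a polynomial in y; find its integer roots y ∈ {−4, ..., 4}, then test f_x and f at those candidates.
  x = -4: f_y(-4, y) = 3*y**2 + 24*y + 71; no integer root y with |y| ≤ 4.
  x = -3: f_y(-3, y) = 3*y**2 + 20*y + 49; no integer root y with |y| ≤ 4.
  x = -2: f_y(-2, y) = 3*y**2 + 16*y + 31; no integer root y with |y| ≤ 4.
  x = -1: f_y(-1, y) = 3*y**2 + 12*y + 17; no integer root y with |y| ≤ 4.
  x = 0: f_y(0, y) = 3*y**2 + 8*y + 7; no integer root y with |y| ≤ 4.
  x = 1: f_y(1, y) = 3*y**2 + 4*y + 1; vanishes at y ∈ {-1}. (1, -1): f_x = -4 ≠ 0.
  x = 2: f_y(2, y) = 3*y**2 - 1; no integer root y with |y| ≤ 4.
  x = 3: f_y(3, y) = 3*y**2 - 4*y + 1; vanishes at y ∈ {1}. (3, 1): f_x = 0, f = 0 — SINGULAR.
  x = 4: f_y(4, y) = 3*y**2 - 8*y + 7; no integer root y with |y| ≤ 4.
Only singular point on the grid: (3, 1).
Classify: substitute x = 3 + u, y = 1 + v and expand: f = -u**3 + 2*u**2*v - 2*u*v**2 + v**3 + v**2.
No constant or linear terms (consistent with a singular point). Quadratic part: v**2. Cubic part: -u**3 + 2*u**2*v - 2*u*v**2 + v**3.
The quadratic part v**2 is a perfect square, so there is a single (double) tangent line v = 0, i.e. y = 1. Restricting the cubic part to that line (v = 0) leaves -u**3 ≠ 0, so f is not divisible by v and the branch is v² ≈ u**3 to lowest order — this is a cusp.
Classification: cusp.


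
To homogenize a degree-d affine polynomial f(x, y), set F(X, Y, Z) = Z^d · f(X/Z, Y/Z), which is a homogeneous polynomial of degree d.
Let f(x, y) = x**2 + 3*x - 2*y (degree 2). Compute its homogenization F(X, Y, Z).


F(X, Y, Z) = X**2 + 3*X*Z - 2*Y*Z

deg(f) = 2.
Substitute x = X/Z, y = Y/Z into f, then multiply by Z^2.
  monomial 1·x^2·y^0 ↦ 1·X^2·Y^0·Z^0.
  monomial 3·x^1·y^0 ↦ 3·X^1·Y^0·Z^1.
  monomial -2·x^0·y^1 ↦ -2·X^0·Y^1·Z^1.
Collecting: F(X, Y, Z) = X**2 + 3*X*Z - 2*Y*Z.


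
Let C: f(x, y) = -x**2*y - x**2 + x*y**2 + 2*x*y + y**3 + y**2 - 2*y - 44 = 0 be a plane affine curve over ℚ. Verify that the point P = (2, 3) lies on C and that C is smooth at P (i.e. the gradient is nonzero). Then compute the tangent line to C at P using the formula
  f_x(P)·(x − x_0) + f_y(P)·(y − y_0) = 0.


Tangent line at P: -x + 43*y - 127 = 0.

Step 1: f(2, 3) = 0, so P lies on C.
Step 2: partial derivatives
  f_x(x, y) = -2*x*y - 2*x + y**2 + 2*y, f_y(x, y) = -x**2 + 2*x*y + 2*x + 3*y**2 + 2*y - 2.
  f_x(P) = -1, f_y(P) = 43 (gradient nonzero, so P is smooth).
Step 3: tangent line at P: -1·(x − 2) + 43·(y − 3) = 0.
Expanding: -x + 43*y - 127 = 0.


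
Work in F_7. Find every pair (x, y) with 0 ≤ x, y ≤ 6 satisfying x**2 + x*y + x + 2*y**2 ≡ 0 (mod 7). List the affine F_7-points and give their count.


Affine F_7-points: {(0, 0), (3, 4), (3, 5), (5, 3), (5, 5), (6, 0), (6, 4)}; count = 7.

For each of the 49 pairs (x, y) ∈ F_7², evaluate f(x, y) mod 7. Record the zeros.
  x = 0: [0↦0, 1↦2, 2↦1, 3↦4, 4↦4, 5↦1, 6↦2]  zeros at y ∈ {0}
  x = 1: [0↦2, 1↦5, 2↦5, 3↦2, 4↦3, 5↦1, 6↦3]  zeros at y ∈ ∅
  x = 2: [0↦6, 1↦3, 2↦4, 3↦2, 4↦4, 5↦3, 6↦6]  zeros at y ∈ ∅
  x = 3: [0↦5, 1↦3, 2↦5, 3↦4, 4↦0, 5↦0, 6↦4]  zeros at y ∈ {4, 5}
  x = 4: [0↦6, 1↦5, 2↦1, 3↦1, 4↦5, 5↦6, 6↦4]  zeros at y ∈ ∅
  x = 5: [0↦2, 1↦2, 2↦6, 3↦0, 4↦5, 5↦0, 6↦6]  zeros at y ∈ {3, 5}
  x = 6: [0↦0, 1↦1, 2↦6, 3↦1, 4↦0, 5↦3, 6↦3]  zeros at y ∈ {0, 4}
Collecting zeros: affine points = {(0, 0), (3, 4), (3, 5), (5, 3), (5, 5), (6, 0), (6, 4)}.
Total count |C(F_7)_aff| = 7.


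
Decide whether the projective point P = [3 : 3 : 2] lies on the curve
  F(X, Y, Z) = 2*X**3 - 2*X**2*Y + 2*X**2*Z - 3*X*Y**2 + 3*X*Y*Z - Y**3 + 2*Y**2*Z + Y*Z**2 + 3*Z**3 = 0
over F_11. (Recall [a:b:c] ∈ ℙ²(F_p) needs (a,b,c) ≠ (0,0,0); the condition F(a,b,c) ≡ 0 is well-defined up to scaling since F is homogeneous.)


F(3,3,2) ≡ 10 (mod 11); P is NOT on the curve.

Evaluate F(3, 3, 2) term-by-term (mod 11).
  2*X**3 ↦ 2·27·1·1 = 54
  -2*X**2*Y ↦ -2·9·3·1 = -54
  2*X**2*Z ↦ 2·9·1·2 = 36
  -3*X*Y**2 ↦ -3·3·9·1 = -81
  3*X*Y*Z ↦ 3·3·3·2 = 54
  -Y**3 ↦ -1·1·27·1 = -27
  2*Y**2*Z ↦ 2·1·9·2 = 36
  Y*Z**2 ↦ 1·1·3·4 = 12
  3*Z**3 ↦ 3·1·1·8 = 24
Sum: F(3, 3, 2) = (54) + (-54) + (36) + (-81) + (54) + (-27) + (36) + (12) + (24) = 54.
Reducing mod 11: 54 ≡ 10 (mod 11).
Since F(a, b, c) ≡ 10 ≠ 0 (mod 11), P does NOT lie on the curve.


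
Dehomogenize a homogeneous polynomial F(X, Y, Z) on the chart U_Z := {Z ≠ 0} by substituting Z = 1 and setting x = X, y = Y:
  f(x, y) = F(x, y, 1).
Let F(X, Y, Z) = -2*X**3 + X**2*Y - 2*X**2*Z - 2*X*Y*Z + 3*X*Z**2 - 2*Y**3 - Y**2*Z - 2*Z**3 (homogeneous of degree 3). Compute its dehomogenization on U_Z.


f(x, y) = -2*x**3 + x**2*y - 2*x**2 - 2*x*y + 3*x - 2*y**3 - y**2 - 2

On U_Z we set Z = 1. Each monomial c·X^i·Y^j·Z^k in F becomes c·x^i·y^j·1^k = c·x^i·y^j.
Substituting Z = 1: F(X, Y, 1) = -2*x**3 + x**2*y - 2*x**2 - 2*x*y + 3*x - 2*y**3 - y**2 - 2.
Note: deg(f) ≤ deg(F) = 3; strict inequality happens when F is divisible by Z (lost terms).


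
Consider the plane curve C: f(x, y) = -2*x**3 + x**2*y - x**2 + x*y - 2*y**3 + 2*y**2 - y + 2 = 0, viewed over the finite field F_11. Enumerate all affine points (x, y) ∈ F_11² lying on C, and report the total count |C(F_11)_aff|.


Affine F_11-points: {(0, 8), (1, 1), (3, 7), (3, 8), (4, 3), (5, 4), (6, 8), (8, 7), (10, 6)}; count = 9.

For each of the 121 pairs (x, y) ∈ F_11², evaluate f(x, y) mod 11. Record the zeros.
  x = 0: [0↦2, 1↦1, 2↦3, 3↦7, 4↦1, 5↦6, 6↦10, 7↦1, 8↦0, 9↦6, 10↦7]  zeros at y ∈ {8}
  x = 1: [0↦10, 1↦0, 2↦4, 3↦10, 4↦6, 5↦2, 6↦8, 7↦1, 8↦2, 9↦10, 10↦2]  zeros at y ∈ {1}
  x = 2: [0↦4, 1↦9, 2↦6, 3↦5, 4↦5, 5↦5, 6↦4, 7↦1, 8↦6, 9↦7, 10↦3]  zeros at y ∈ ∅
  x = 3: [0↦5, 1↦5, 2↦8, 3↦2, 4↦8, 5↦3, 6↦8, 7↦0, 8↦0, 9↦7, 10↦9]  zeros at y ∈ {7, 8}
  x = 4: [0↦1, 1↦9, 2↦9, 3↦0, 4↦3, 5↦6, 6↦8, 7↦8, 8↦5, 9↦9, 10↦8]  zeros at y ∈ {3}
  x = 5: [0↦2, 1↦9, 2↦8, 3↦9, 4↦0, 5↦2, 6↦3, 7↦2, 8↦9, 9↦1, 10↦10]  zeros at y ∈ {4}
  x = 6: [0↦7, 1↦4, 2↦4, 3↦6, 4↦9, 5↦1, 6↦3, 7↦3, 8↦0, 9↦4, 10↦3]  zeros at y ∈ {8}
  x = 7: [0↦4, 1↦4, 2↦7, 3↦1, 4↦7, 5↦2, 6↦7, 7↦10, 8↦10, 9↦6, 10↦8]  zeros at y ∈ ∅
  x = 8: [0↦3, 1↦8, 2↦5, 3↦4, 4↦4, 5↦4, 6↦3, 7↦0, 8↦5, 9↦6, 10↦2]  zeros at y ∈ {7}
  x = 9: [0↦3, 1↦4, 2↦8, 3↦3, 4↦10, 5↦6, 6↦1, 7↦5, 8↦6, 9↦3, 10↦6]  zeros at y ∈ ∅
  x = 10: [0↦3, 1↦2, 2↦4, 3↦8, 4↦2, 5↦7, 6↦0, 7↦2, 8↦1, 9↦7, 10↦8]  zeros at y ∈ {6}
Collecting zeros: affine points = {(0, 8), (1, 1), (3, 7), (3, 8), (4, 3), (5, 4), (6, 8), (8, 7), (10, 6)}.
Total count |C(F_11)_aff| = 9.


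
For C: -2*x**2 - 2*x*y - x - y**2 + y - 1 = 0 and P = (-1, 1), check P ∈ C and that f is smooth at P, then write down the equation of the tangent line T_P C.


Tangent line at P: x + y = 0.

Step 1: f(-1, 1) = 0, so P lies on C.
Step 2: partial derivatives
  f_x(x, y) = -4*x - 2*y - 1, f_y(x, y) = -2*x - 2*y + 1.
  f_x(P) = 1, f_y(P) = 1 (gradient nonzero, so P is smooth).
Step 3: tangent line at P: 1·(x − -1) + 1·(y − 1) = 0.
Expanding: x + y = 0.


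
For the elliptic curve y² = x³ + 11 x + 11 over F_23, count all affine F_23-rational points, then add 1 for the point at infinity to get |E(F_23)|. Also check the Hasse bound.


Affine points = {(1, 0), (2, 8), (2, 15), (3, 5), (3, 18), (4, 2), (4, 21), (8, 6), (8, 17), (12, 10), (12, 13), (15, 3), (15, 20), (19, 8), (19, 15), (21, 2), (21, 21)}; affine count = 17; |E(F_23)| = 18.

Discriminant check: Δ ∝ 4a³ + 27b² = 4·11³ + 27·11² = 4·1331 + 27·121 ≡ 12 (mod 23). Nonzero ⇒ E is nonsingular.
For each x ∈ F_23, compute rhs = x³ + 11·x + 11 mod 23, then count y ∈ F_23 with y² ≡ rhs.
  x = 0: rhs = 11, matching y values: none (0 points).
  x = 1: rhs = 0, matching y values: 0 (1 points).
  x = 2: rhs = 18, matching y values: 8, 15 (2 points).
  x = 3: rhs = 2, matching y values: 5, 18 (2 points).
  x = 4: rhs = 4, matching y values: 2, 21 (2 points).
  x = 5: rhs = 7, matching y values: none (0 points).
  x = 6: rhs = 17, matching y values: none (0 points).
  x = 7: rhs = 17, matching y values: none (0 points).
  x = 8: rhs = 13, matching y values: 6, 17 (2 points).
  x = 9: rhs = 11, matching y values: none (0 points).
  x = 10: rhs = 17, matching y values: none (0 points).
  x = 11: rhs = 14, matching y values: none (0 points).
  x = 12: rhs = 8, matching y values: 10, 13 (2 points).
  x = 13: rhs = 5, matching y values: none (0 points).
  x = 14: rhs = 11, matching y values: none (0 points).
  x = 15: rhs = 9, matching y values: 3, 20 (2 points).
  x = 16: rhs = 5, matching y values: none (0 points).
  x = 17: rhs = 5, matching y values: none (0 points).
  x = 18: rhs = 15, matching y values: none (0 points).
  x = 19: rhs = 18, matching y values: 8, 15 (2 points).
  x = 20: rhs = 20, matching y values: none (0 points).
  x = 21: rhs = 4, matching y values: 2, 21 (2 points).
  x = 22: rhs = 22, matching y values: none (0 points).
Total affine count: 17.
Full point count |E(F_23)| = 17 + 1 = 18.
Hasse bound: |18 − (23+1)| = |-6| = 6 ≤ 2√23 ≈ 9.5917 ✓.


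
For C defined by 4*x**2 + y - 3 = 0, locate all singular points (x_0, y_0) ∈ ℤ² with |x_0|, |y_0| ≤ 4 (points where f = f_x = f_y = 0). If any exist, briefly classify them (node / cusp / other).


No singular points in the scanned grid; C is smooth there.

Compute partial derivatives:
  f_x = 8*x.
  f_y = 1.
f_y = 1 is a nonzero constant, so f_y never vanishes: no point (x, y) can satisfy f = f_x = f_y = 0. In particular no (x, y) ∈ {−4, ..., 4}² is singular; the curve is smooth.


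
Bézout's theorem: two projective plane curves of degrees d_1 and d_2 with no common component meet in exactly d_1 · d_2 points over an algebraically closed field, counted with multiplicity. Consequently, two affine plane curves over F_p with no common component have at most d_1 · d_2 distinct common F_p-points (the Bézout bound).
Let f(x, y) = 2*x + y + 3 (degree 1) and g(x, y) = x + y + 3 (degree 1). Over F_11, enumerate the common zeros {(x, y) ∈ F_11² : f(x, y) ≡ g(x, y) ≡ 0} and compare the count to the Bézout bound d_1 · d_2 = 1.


Common zeros: {(0, 8)}; count = 1; Bézout bound = 1.

deg(f) = 1, deg(g) = 1, so Bézout bound = 1.
Scan x ∈ F_11. For each x, list the y ∈ F_11 with f(x, y) ≡ 0 and those with g(x, y) ≡ 0 (mod 11); the common zeros in that column are the intersection.
  x = 0: f ≡ 0 at y ∈ {8}; g ≡ 0 at y ∈ {8}; common: {8}.
  x = 1: f ≡ 0 at y ∈ {6}; g ≡ 0 at y ∈ {7}; common: ∅.
  x = 2: f ≡ 0 at y ∈ {4}; g ≡ 0 at y ∈ {6}; common: ∅.
  x = 3: f ≡ 0 at y ∈ {2}; g ≡ 0 at y ∈ {5}; common: ∅.
  x = 4: f ≡ 0 at y ∈ {0}; g ≡ 0 at y ∈ {4}; common: ∅.
  x = 5: f ≡ 0 at y ∈ {9}; g ≡ 0 at y ∈ {3}; common: ∅.
  x = 6: f ≡ 0 at y ∈ {7}; g ≡ 0 at y ∈ {2}; common: ∅.
  x = 7: f ≡ 0 at y ∈ {5}; g ≡ 0 at y ∈ {1}; common: ∅.
  x = 8: f ≡ 0 at y ∈ {3}; g ≡ 0 at y ∈ {0}; common: ∅.
  x = 9: f ≡ 0 at y ∈ {1}; g ≡ 0 at y ∈ {10}; common: ∅.
  x = 10: f ≡ 0 at y ∈ {10}; g ≡ 0 at y ∈ {9}; common: ∅.
Collecting: common zeros = {(0, 8)}, so the count is 1.
Comparison with the Bézout bound: 1 ≤ 1 = deg(f)·deg(g), as expected for curves with no common component (the bound is attained).


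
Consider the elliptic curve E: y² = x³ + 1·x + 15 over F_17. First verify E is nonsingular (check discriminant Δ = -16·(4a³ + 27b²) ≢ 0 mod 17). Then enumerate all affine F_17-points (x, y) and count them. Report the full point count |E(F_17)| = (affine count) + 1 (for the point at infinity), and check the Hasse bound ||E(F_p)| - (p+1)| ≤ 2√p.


Affine points = {(0, 7), (0, 10), (1, 0), (2, 5), (2, 12), (4, 7), (4, 10), (5, 3), (5, 14), (6, 4), (6, 13), (7, 5), (7, 12), (8, 5), (8, 12), (12, 2), (12, 15), (13, 7), (13, 10), (14, 6), (14, 11), (16, 8), (16, 9)}; affine count = 23; |E(F_17)| = 24.

Discriminant check: Δ ∝ 4a³ + 27b² = 4·1³ + 27·15² = 4·1 + 27·225 ≡ 10 (mod 17). Nonzero ⇒ E is nonsingular.
For each x ∈ F_17, compute rhs = x³ + 1·x + 15 mod 17, then count y ∈ F_17 with y² ≡ rhs.
  x = 0: rhs = 15, matching y values: 7, 10 (2 points).
  x = 1: rhs = 0, matching y values: 0 (1 points).
  x = 2: rhs = 8, matching y values: 5, 12 (2 points).
  x = 3: rhs = 11, matching y values: none (0 points).
  x = 4: rhs = 15, matching y values: 7, 10 (2 points).
  x = 5: rhs = 9, matching y values: 3, 14 (2 points).
  x = 6: rhs = 16, matching y values: 4, 13 (2 points).
  x = 7: rhs = 8, matching y values: 5, 12 (2 points).
  x = 8: rhs = 8, matching y values: 5, 12 (2 points).
  x = 9: rhs = 5, matching y values: none (0 points).
  x = 10: rhs = 5, matching y values: none (0 points).
  x = 11: rhs = 14, matching y values: none (0 points).
  x = 12: rhs = 4, matching y values: 2, 15 (2 points).
  x = 13: rhs = 15, matching y values: 7, 10 (2 points).
  x = 14: rhs = 2, matching y values: 6, 11 (2 points).
  x = 15: rhs = 5, matching y values: none (0 points).
  x = 16: rhs = 13, matching y values: 8, 9 (2 points).
Total affine count: 23.
Full point count |E(F_17)| = 23 + 1 = 24.
Hasse bound: |24 − (17+1)| = |6| = 6 ≤ 2√17 ≈ 8.2462 ✓.


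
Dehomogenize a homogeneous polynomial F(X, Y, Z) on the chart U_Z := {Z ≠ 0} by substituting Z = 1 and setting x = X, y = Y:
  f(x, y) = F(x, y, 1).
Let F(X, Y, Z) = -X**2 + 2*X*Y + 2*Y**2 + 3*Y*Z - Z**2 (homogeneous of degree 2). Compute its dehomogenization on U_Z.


f(x, y) = -x**2 + 2*x*y + 2*y**2 + 3*y - 1

On U_Z we set Z = 1. Each monomial c·X^i·Y^j·Z^k in F becomes c·x^i·y^j·1^k = c·x^i·y^j.
Substituting Z = 1: F(X, Y, 1) = -x**2 + 2*x*y + 2*y**2 + 3*y - 1.
Note: deg(f) ≤ deg(F) = 2; strict inequality happens when F is divisible by Z (lost terms).


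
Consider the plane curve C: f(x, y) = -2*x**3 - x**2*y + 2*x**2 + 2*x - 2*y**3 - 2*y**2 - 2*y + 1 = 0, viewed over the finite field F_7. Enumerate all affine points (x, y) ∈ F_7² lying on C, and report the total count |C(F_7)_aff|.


Affine F_7-points: {(0, 3), (4, 2), (5, 0)}; count = 3.

For each of the 49 pairs (x, y) ∈ F_7², evaluate f(x, y) mod 7. Record the zeros.
  x = 0: [0↦1, 1↦2, 2↦1, 3↦0, 4↦1, 5↦6, 6↦3]  zeros at y ∈ {3}
  x = 1: [0↦3, 1↦3, 2↦1, 3↦6, 4↦6, 5↦3, 6↦6]  zeros at y ∈ ∅
  x = 2: [0↦4, 1↦1, 2↦3, 3↦5, 4↦2, 5↦3, 6↦3]  zeros at y ∈ ∅
  x = 3: [0↦6, 1↦5, 2↦2, 3↦6, 4↦5, 5↦1, 6↦3]  zeros at y ∈ ∅
  x = 4: [0↦4, 1↦3, 2↦0, 3↦4, 4↦3, 5↦6, 6↦1]  zeros at y ∈ {2}
  x = 5: [0↦0, 1↦4, 2↦6, 3↦1, 4↦5, 5↦6, 6↦6]  zeros at y ∈ {0}
  x = 6: [0↦3, 1↦3, 2↦1, 3↦6, 4↦6, 5↦3, 6↦6]  zeros at y ∈ ∅
Collecting zeros: affine points = {(0, 3), (4, 2), (5, 0)}.
Total count |C(F_7)_aff| = 3.


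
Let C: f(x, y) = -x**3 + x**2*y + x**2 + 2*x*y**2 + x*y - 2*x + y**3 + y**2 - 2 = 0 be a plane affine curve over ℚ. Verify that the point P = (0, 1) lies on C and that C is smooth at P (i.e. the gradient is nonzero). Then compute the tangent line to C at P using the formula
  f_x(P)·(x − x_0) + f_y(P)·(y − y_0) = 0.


Tangent line at P: x + 5*y - 5 = 0.

Step 1: f(0, 1) = 0, so P lies on C.
Step 2: partial derivatives
  f_x(x, y) = -3*x**2 + 2*x*y + 2*x + 2*y**2 + y - 2, f_y(x, y) = x**2 + 4*x*y + x + 3*y**2 + 2*y.
  f_x(P) = 1, f_y(P) = 5 (gradient nonzero, so P is smooth).
Step 3: tangent line at P: 1·(x − 0) + 5·(y − 1) = 0.
Expanding: x + 5*y - 5 = 0.


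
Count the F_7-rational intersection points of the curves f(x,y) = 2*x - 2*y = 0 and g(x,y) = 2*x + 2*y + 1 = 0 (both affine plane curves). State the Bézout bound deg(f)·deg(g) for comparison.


Common zeros: {(5, 5)}; count = 1; Bézout bound = 1.

deg(f) = 1, deg(g) = 1, so Bézout bound = 1.
Scan x ∈ F_7. For each x, list the y ∈ F_7 with f(x, y) ≡ 0 and those with g(x, y) ≡ 0 (mod 7); the common zeros in that column are the intersection.
  x = 0: f ≡ 0 at y ∈ {0}; g ≡ 0 at y ∈ {3}; common: ∅.
  x = 1: f ≡ 0 at y ∈ {1}; g ≡ 0 at y ∈ {2}; common: ∅.
  x = 2: f ≡ 0 at y ∈ {2}; g ≡ 0 at y ∈ {1}; common: ∅.
  x = 3: f ≡ 0 at y ∈ {3}; g ≡ 0 at y ∈ {0}; common: ∅.
  x = 4: f ≡ 0 at y ∈ {4}; g ≡ 0 at y ∈ {6}; common: ∅.
  x = 5: f ≡ 0 at y ∈ {5}; g ≡ 0 at y ∈ {5}; common: {5}.
  x = 6: f ≡ 0 at y ∈ {6}; g ≡ 0 at y ∈ {4}; common: ∅.
Collecting: common zeros = {(5, 5)}, so the count is 1.
Comparison with the Bézout bound: 1 ≤ 1 = deg(f)·deg(g), as expected for curves with no common component (the bound is attained).


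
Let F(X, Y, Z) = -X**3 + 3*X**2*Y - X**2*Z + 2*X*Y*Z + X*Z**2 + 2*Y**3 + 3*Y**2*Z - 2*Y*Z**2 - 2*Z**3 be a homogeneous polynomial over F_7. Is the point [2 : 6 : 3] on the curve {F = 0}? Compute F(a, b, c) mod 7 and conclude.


F(2,6,3) ≡ 1 (mod 7); P is NOT on the curve.

Evaluate F(2, 6, 3) term-by-term (mod 7).
  -X**3 ↦ -1·8·1·1 = -8
  3*X**2*Y ↦ 3·4·6·1 = 72
  -X**2*Z ↦ -1·4·1·3 = -12
  2*X*Y*Z ↦ 2·2·6·3 = 72
  X*Z**2 ↦ 1·2·1·9 = 18
  2*Y**3 ↦ 2·1·216·1 = 432
  3*Y**2*Z ↦ 3·1·36·3 = 324
  -2*Y*Z**2 ↦ -2·1·6·9 = -108
  -2*Z**3 ↦ -2·1·1·27 = -54
Sum: F(2, 6, 3) = (-8) + (72) + (-12) + (72) + (18) + (432) + (324) + (-108) + (-54) = 736.
Reducing mod 7: 736 ≡ 1 (mod 7).
Since F(a, b, c) ≡ 1 ≠ 0 (mod 7), P does NOT lie on the curve.


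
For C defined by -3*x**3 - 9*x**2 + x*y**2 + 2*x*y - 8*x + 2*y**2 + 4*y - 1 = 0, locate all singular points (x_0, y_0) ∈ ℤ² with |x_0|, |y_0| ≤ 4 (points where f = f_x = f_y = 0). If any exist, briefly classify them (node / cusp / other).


Singular points: {(-1, -1)}; classification: cusp.

Compute partial derivatives:
  f_x = -9*x**2 - 18*x + y**2 + 2*y - 8.
  f_y = 2*x*y + 2*x + 4*y + 4.
Scan x_0 ∈ {−4, ..., 4}. For each x_0, f_y(x_0, y) is a polynomial in y; find its integer roots y ∈ {−4, ..., 4}, then test f_x and f at those candidates.
  x = -4: f_y(-4, y) = -4*y - 4; vanishes at y ∈ {-1}. (-4, -1): f_x = -81 ≠ 0.
  x = -3: f_y(-3, y) = -2*y - 2; vanishes at y ∈ {-1}. (-3, -1): f_x = -36 ≠ 0.
  x = -2: f_y(-2, y) = 0; vanishes at y ∈ {-4, -3, -2, -1, 0, 1, 2, 3, 4}. (-2, -4): f_x = 0 but f = 3 ≠ 0; (-2, -3): f_x = -5 ≠ 0; (-2, -2): f_x = -8 ≠ 0; (-2, -1): f_x = -9 ≠ 0; (-2, 0): f_x = -8 ≠ 0; (-2, 1): f_x = -5 ≠ 0; (-2, 2): f_x = 0 but f = 3 ≠ 0; (-2, 3): f_x = 7 ≠ 0; (-2, 4): f_x = 16 ≠ 0.
  x = -1: f_y(-1, y) = 2*y + 2; vanishes at y ∈ {-1}. (-1, -1): f_x = 0, f = 0 — SINGULAR.
  x = 0: f_y(0, y) = 4*y + 4; vanishes at y ∈ {-1}. (0, -1): f_x = -9 ≠ 0.
  x = 1: f_y(1, y) = 6*y + 6; vanishes at y ∈ {-1}. (1, -1): f_x = -36 ≠ 0.
  x = 2: f_y(2, y) = 8*y + 8; vanishes at y ∈ {-1}. (2, -1): f_x = -81 ≠ 0.
  x = 3: f_y(3, y) = 10*y + 10; vanishes at y ∈ {-1}. (3, -1): f_x = -144 ≠ 0.
  x = 4: f_y(4, y) = 12*y + 12; vanishes at y ∈ {-1}. (4, -1): f_x = -225 ≠ 0.
Only singular point on the grid: (-1, -1).
Classify: substitute x = -1 + u, y = -1 + v and expand: f = -3*u**3 + u*v**2 + v**2.
No constant or linear terms (consistent with a singular point). Quadratic part: v**2. Cubic part: -3*u**3 + u*v**2.
The quadratic part v**2 is a perfect square, so there is a single (double) tangent line v = 0, i.e. y = -1. Restricting the cubic part to that line (v = 0) leaves -3*u**3 ≠ 0, so f is not divisible by v and the branch is v² ≈ 3*u**3 to lowest order — this is a cusp.
Classification: cusp.


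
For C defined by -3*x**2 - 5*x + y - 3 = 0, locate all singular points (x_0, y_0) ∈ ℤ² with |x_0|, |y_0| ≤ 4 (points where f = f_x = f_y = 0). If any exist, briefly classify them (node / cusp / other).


No singular points in the scanned grid; C is smooth there.

Compute partial derivatives:
  f_x = -6*x - 5.
  f_y = 1.
f_y = 1 is a nonzero constant, so f_y never vanishes: no point (x, y) can satisfy f = f_x = f_y = 0. In particular no (x, y) ∈ {−4, ..., 4}² is singular; the curve is smooth.


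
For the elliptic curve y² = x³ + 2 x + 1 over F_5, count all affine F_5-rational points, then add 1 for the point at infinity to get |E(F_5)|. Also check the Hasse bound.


Affine points = {(0, 1), (0, 4), (1, 2), (1, 3), (3, 2), (3, 3)}; affine count = 6; |E(F_5)| = 7.

Discriminant check: Δ ∝ 4a³ + 27b² = 4·2³ + 27·1² = 4·8 + 27·1 ≡ 4 (mod 5). Nonzero ⇒ E is nonsingular.
For each x ∈ F_5, compute rhs = x³ + 2·x + 1 mod 5, then count y ∈ F_5 with y² ≡ rhs.
  x = 0: rhs = 1, matching y values: 1, 4 (2 points).
  x = 1: rhs = 4, matching y values: 2, 3 (2 points).
  x = 2: rhs = 3, matching y values: none (0 points).
  x = 3: rhs = 4, matching y values: 2, 3 (2 points).
  x = 4: rhs = 3, matching y values: none (0 points).
Total affine count: 6.
Full point count |E(F_5)| = 6 + 1 = 7.
Hasse bound: |7 − (5+1)| = |1| = 1 ≤ 2√5 ≈ 4.4721 ✓.


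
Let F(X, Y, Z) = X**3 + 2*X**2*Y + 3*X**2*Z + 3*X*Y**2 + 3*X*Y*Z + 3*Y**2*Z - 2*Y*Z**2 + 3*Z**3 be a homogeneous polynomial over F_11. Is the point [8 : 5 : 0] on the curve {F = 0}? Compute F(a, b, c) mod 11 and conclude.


F(8,5,0) ≡ 3 (mod 11); P is NOT on the curve.

Evaluate F(8, 5, 0) term-by-term (mod 11).
  X**3 ↦ 1·512·1·1 = 512
  2*X**2*Y ↦ 2·64·5·1 = 640
  3*X**2*Z ↦ 3·64·1·0 = 0
  3*X*Y**2 ↦ 3·8·25·1 = 600
  3*X*Y*Z ↦ 3·8·5·0 = 0
  3*Y**2*Z ↦ 3·1·25·0 = 0
  -2*Y*Z**2 ↦ -2·1·5·0 = 0
  3*Z**3 ↦ 3·1·1·0 = 0
Sum: F(8, 5, 0) = (512) + (640) + (0) + (600) + (0) + (0) + (0) + (0) = 1752.
Reducing mod 11: 1752 ≡ 3 (mod 11).
Since F(a, b, c) ≡ 3 ≠ 0 (mod 11), P does NOT lie on the curve.


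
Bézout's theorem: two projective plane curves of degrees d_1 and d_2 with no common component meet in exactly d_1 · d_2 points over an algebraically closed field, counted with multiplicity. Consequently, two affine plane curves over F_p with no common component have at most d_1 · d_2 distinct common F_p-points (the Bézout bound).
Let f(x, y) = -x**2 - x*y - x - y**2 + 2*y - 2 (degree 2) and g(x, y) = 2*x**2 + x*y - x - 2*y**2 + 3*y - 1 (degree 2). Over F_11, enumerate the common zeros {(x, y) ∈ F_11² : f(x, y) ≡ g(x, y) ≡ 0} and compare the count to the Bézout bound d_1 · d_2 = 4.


Common zeros: ∅; count = 0; Bézout bound = 4.

deg(f) = 2, deg(g) = 2, so Bézout bound = 4.
Scan x ∈ F_11. For each x, list the y ∈ F_11 with f(x, y) ≡ 0 and those with g(x, y) ≡ 0 (mod 11); the common zeros in that column are the intersection.
  x = 0: f ≡ 0 at y ∈ ∅; g ≡ 0 at y ∈ {1, 6}; common: ∅.
  x = 1: f ≡ 0 at y ∈ ∅; g ≡ 0 at y ∈ {0, 2}; common: ∅.
  x = 2: f ≡ 0 at y ∈ {5, 6}; g ≡ 0 at y ∈ ∅; common: ∅.
  x = 3: f ≡ 0 at y ∈ {5}; g ≡ 0 at y ∈ {6, 8}; common: ∅.
  x = 4: f ≡ 0 at y ∈ {0, 9}; g ≡ 0 at y ∈ {2, 7}; common: ∅.
  x = 5: f ≡ 0 at y ∈ ∅; g ≡ 0 at y ∈ {0, 4}; common: ∅.
  x = 6: f ≡ 0 at y ∈ {0, 7}; g ≡ 0 at y ∈ ∅; common: ∅.
  x = 7: f ≡ 0 at y ∈ ∅; g ≡ 0 at y ∈ ∅; common: ∅.
  x = 8: f ≡ 0 at y ∈ {7, 9}; g ≡ 0 at y ∈ ∅; common: ∅.
  x = 9: f ≡ 0 at y ∈ {2}; g ≡ 0 at y ∈ ∅; common: ∅.
  x = 10: f ≡ 0 at y ∈ {1, 2}; g ≡ 0 at y ∈ {4, 8}; common: ∅.
Collecting: common zeros = ∅, so the count is 0.
Comparison with the Bézout bound: 0 ≤ 4 = deg(f)·deg(g), as expected for curves with no common component (the affine F_11-count falls short of the bound because intersections may lie at infinity, over extension fields, or carry multiplicity).


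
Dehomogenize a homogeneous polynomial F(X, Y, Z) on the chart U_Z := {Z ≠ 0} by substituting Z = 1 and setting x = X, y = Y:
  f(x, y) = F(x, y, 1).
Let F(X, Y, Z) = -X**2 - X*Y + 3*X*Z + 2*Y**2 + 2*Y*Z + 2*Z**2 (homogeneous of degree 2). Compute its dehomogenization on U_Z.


f(x, y) = -x**2 - x*y + 3*x + 2*y**2 + 2*y + 2

On U_Z we set Z = 1. Each monomial c·X^i·Y^j·Z^k in F becomes c·x^i·y^j·1^k = c·x^i·y^j.
Substituting Z = 1: F(X, Y, 1) = -x**2 - x*y + 3*x + 2*y**2 + 2*y + 2.
Note: deg(f) ≤ deg(F) = 2; strict inequality happens when F is divisible by Z (lost terms).


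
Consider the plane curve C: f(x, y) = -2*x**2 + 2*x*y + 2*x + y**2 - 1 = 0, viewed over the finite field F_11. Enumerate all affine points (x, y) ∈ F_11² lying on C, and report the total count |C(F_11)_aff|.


Affine F_11-points: {(0, 1), (0, 10), (2, 1), (2, 6), (3, 8), (5, 6), (6, 2), (6, 8), (8, 2), (8, 4)}; count = 10.

For each of the 121 pairs (x, y) ∈ F_11², evaluate f(x, y) mod 11. Record the zeros.
  x = 0: [0↦10, 1↦0, 2↦3, 3↦8, 4↦4, 5↦2, 6↦2, 7↦4, 8↦8, 9↦3, 10↦0]  zeros at y ∈ {1, 10}
  x = 1: [0↦10, 1↦2, 2↦7, 3↦3, 4↦1, 5↦1, 6↦3, 7↦7, 8↦2, 9↦10, 10↦9]  zeros at y ∈ ∅
  x = 2: [0↦6, 1↦0, 2↦7, 3↦5, 4↦5, 5↦7, 6↦0, 7↦6, 8↦3, 9↦2, 10↦3]  zeros at y ∈ {1, 6}
  x = 3: [0↦9, 1↦5, 2↦3, 3↦3, 4↦5, 5↦9, 6↦4, 7↦1, 8↦0, 9↦1, 10↦4]  zeros at y ∈ {8}
  x = 4: [0↦8, 1↦6, 2↦6, 3↦8, 4↦1, 5↦7, 6↦4, 7↦3, 8↦4, 9↦7, 10↦1]  zeros at y ∈ ∅
  x = 5: [0↦3, 1↦3, 2↦5, 3↦9, 4↦4, 5↦1, 6↦0, 7↦1, 8↦4, 9↦9, 10↦5]  zeros at y ∈ {6}
  x = 6: [0↦5, 1↦7, 2↦0, 3↦6, 4↦3, 5↦2, 6↦3, 7↦6, 8↦0, 9↦7, 10↦5]  zeros at y ∈ {2, 8}
  x = 7: [0↦3, 1↦7, 2↦2, 3↦10, 4↦9, 5↦10, 6↦2, 7↦7, 8↦3, 9↦1, 10↦1]  zeros at y ∈ ∅
  x = 8: [0↦8, 1↦3, 2↦0, 3↦10, 4↦0, 5↦3, 6↦8, 7↦4, 8↦2, 9↦2, 10↦4]  zeros at y ∈ {2, 4}
  x = 9: [0↦9, 1↦6, 2↦5, 3↦6, 4↦9, 5↦3, 6↦10, 7↦8, 8↦8, 9↦10, 10↦3]  zeros at y ∈ ∅
  x = 10: [0↦6, 1↦5, 2↦6, 3↦9, 4↦3, 5↦10, 6↦8, 7↦8, 8↦10, 9↦3, 10↦9]  zeros at y ∈ ∅
Collecting zeros: affine points = {(0, 1), (0, 10), (2, 1), (2, 6), (3, 8), (5, 6), (6, 2), (6, 8), (8, 2), (8, 4)}.
Total count |C(F_11)_aff| = 10.


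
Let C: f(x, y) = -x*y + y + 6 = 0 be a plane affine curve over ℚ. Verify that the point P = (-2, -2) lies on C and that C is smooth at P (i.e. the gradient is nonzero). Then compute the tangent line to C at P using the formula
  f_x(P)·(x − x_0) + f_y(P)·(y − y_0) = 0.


Tangent line at P: 2*x + 3*y + 10 = 0.

Step 1: f(-2, -2) = 0, so P lies on C.
Step 2: partial derivatives
  f_x(x, y) = -y, f_y(x, y) = 1 - x.
  f_x(P) = 2, f_y(P) = 3 (gradient nonzero, so P is smooth).
Step 3: tangent line at P: 2·(x − -2) + 3·(y − -2) = 0.
Expanding: 2*x + 3*y + 10 = 0.


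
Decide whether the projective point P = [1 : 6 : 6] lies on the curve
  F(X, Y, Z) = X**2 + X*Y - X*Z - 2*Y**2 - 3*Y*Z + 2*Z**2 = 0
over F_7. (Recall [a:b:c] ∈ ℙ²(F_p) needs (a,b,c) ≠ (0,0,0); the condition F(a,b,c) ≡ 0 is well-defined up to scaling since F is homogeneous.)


F(1,6,6) ≡ 5 (mod 7); P is NOT on the curve.

Evaluate F(1, 6, 6) term-by-term (mod 7).
  X**2 ↦ 1·1·1·1 = 1
  X*Y ↦ 1·1·6·1 = 6
  -X*Z ↦ -1·1·1·6 = -6
  -2*Y**2 ↦ -2·1·36·1 = -72
  -3*Y*Z ↦ -3·1·6·6 = -108
  2*Z**2 ↦ 2·1·1·36 = 72
Sum: F(1, 6, 6) = (1) + (6) + (-6) + (-72) + (-108) + (72) = -107.
Reducing mod 7: -107 ≡ 5 (mod 7).
Since F(a, b, c) ≡ 5 ≠ 0 (mod 7), P does NOT lie on the curve.


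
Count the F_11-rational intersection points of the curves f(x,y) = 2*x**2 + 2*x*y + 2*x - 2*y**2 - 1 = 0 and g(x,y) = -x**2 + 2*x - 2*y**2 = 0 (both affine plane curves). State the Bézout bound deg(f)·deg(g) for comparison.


Common zeros: {(2, 0), (5, 8), (8, 8)}; count = 3; Bézout bound = 4.

deg(f) = 2, deg(g) = 2, so Bézout bound = 4.
Scan x ∈ F_11. For each x, list the y ∈ F_11 with f(x, y) ≡ 0 and those with g(x, y) ≡ 0 (mod 11); the common zeros in that column are the intersection.
  x = 0: f ≡ 0 at y ∈ {4, 7}; g ≡ 0 at y ∈ {0}; common: ∅.
  x = 1: f ≡ 0 at y ∈ ∅; g ≡ 0 at y ∈ ∅; common: ∅.
  x = 2: f ≡ 0 at y ∈ {0, 2}; g ≡ 0 at y ∈ {0}; common: {0}.
  x = 3: f ≡ 0 at y ∈ {7}; g ≡ 0 at y ∈ {2, 9}; common: ∅.
  x = 4: f ≡ 0 at y ∈ ∅; g ≡ 0 at y ∈ ∅; common: ∅.
  x = 5: f ≡ 0 at y ∈ {8}; g ≡ 0 at y ∈ {3, 8}; common: {8}.
  x = 6: f ≡ 0 at y ∈ {2, 4}; g ≡ 0 at y ∈ ∅; common: ∅.
  x = 7: f ≡ 0 at y ∈ ∅; g ≡ 0 at y ∈ ∅; common: ∅.
  x = 8: f ≡ 0 at y ∈ {0, 8}; g ≡ 0 at y ∈ {3, 8}; common: {8}.
  x = 9: f ≡ 0 at y ∈ ∅; g ≡ 0 at y ∈ ∅; common: ∅.
  x = 10: f ≡ 0 at y ∈ ∅; g ≡ 0 at y ∈ {2, 9}; common: ∅.
Collecting: common zeros = {(2, 0), (5, 8), (8, 8)}, so the count is 3.
Comparison with the Bézout bound: 3 ≤ 4 = deg(f)·deg(g), as expected for curves with no common component (the affine F_11-count falls short of the bound because intersections may lie at infinity, over extension fields, or carry multiplicity).


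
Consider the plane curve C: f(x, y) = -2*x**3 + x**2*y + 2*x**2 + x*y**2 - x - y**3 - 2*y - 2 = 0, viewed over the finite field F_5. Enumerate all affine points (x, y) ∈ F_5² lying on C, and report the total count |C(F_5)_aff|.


Affine F_5-points: {(0, 1), (0, 3), (1, 4), (2, 3), (3, 3), (4, 1)}; count = 6.

For each of the 25 pairs (x, y) ∈ F_5², evaluate f(x, y) mod 5. Record the zeros.
  x = 0: [0↦3, 1↦0, 2↦1, 3↦0, 4↦1]  zeros at y ∈ {1, 3}
  x = 1: [0↦2, 1↦1, 2↦1, 3↦1, 4↦0]  zeros at y ∈ {4}
  x = 2: [0↦3, 1↦1, 2↦2, 3↦0, 4↦4]  zeros at y ∈ {3}
  x = 3: [0↦4, 1↦3, 2↦2, 3↦0, 4↦1]  zeros at y ∈ {3}
  x = 4: [0↦3, 1↦0, 2↦4, 3↦4, 4↦4]  zeros at y ∈ {1}
Collecting zeros: affine points = {(0, 1), (0, 3), (1, 4), (2, 3), (3, 3), (4, 1)}.
Total count |C(F_5)_aff| = 6.


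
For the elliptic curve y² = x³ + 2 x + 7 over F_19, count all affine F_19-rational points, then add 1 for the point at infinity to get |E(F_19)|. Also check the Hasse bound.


Affine points = {(0, 8), (0, 11), (2, 0), (5, 3), (5, 16), (6, 8), (6, 11), (10, 1), (10, 18), (11, 7), (11, 12), (12, 7), (12, 12), (13, 8), (13, 11), (14, 9), (14, 10), (15, 7), (15, 12), (18, 2), (18, 17)}; affine count = 21; |E(F_19)| = 22.

Discriminant check: Δ ∝ 4a³ + 27b² = 4·2³ + 27·7² = 4·8 + 27·49 ≡ 6 (mod 19). Nonzero ⇒ E is nonsingular.
For each x ∈ F_19, compute rhs = x³ + 2·x + 7 mod 19, then count y ∈ F_19 with y² ≡ rhs.
  x = 0: rhs = 7, matching y values: 8, 11 (2 points).
  x = 1: rhs = 10, matching y values: none (0 points).
  x = 2: rhs = 0, matching y values: 0 (1 points).
  x = 3: rhs = 2, matching y values: none (0 points).
  x = 4: rhs = 3, matching y values: none (0 points).
  x = 5: rhs = 9, matching y values: 3, 16 (2 points).
  x = 6: rhs = 7, matching y values: 8, 11 (2 points).
  x = 7: rhs = 3, matching y values: none (0 points).
  x = 8: rhs = 3, matching y values: none (0 points).
  x = 9: rhs = 13, matching y values: none (0 points).
  x = 10: rhs = 1, matching y values: 1, 18 (2 points).
  x = 11: rhs = 11, matching y values: 7, 12 (2 points).
  x = 12: rhs = 11, matching y values: 7, 12 (2 points).
  x = 13: rhs = 7, matching y values: 8, 11 (2 points).
  x = 14: rhs = 5, matching y values: 9, 10 (2 points).
  x = 15: rhs = 11, matching y values: 7, 12 (2 points).
  x = 16: rhs = 12, matching y values: none (0 points).
  x = 17: rhs = 14, matching y values: none (0 points).
  x = 18: rhs = 4, matching y values: 2, 17 (2 points).
Total affine count: 21.
Full point count |E(F_19)| = 21 + 1 = 22.
Hasse bound: |22 − (19+1)| = |2| = 2 ≤ 2√19 ≈ 8.7178 ✓.


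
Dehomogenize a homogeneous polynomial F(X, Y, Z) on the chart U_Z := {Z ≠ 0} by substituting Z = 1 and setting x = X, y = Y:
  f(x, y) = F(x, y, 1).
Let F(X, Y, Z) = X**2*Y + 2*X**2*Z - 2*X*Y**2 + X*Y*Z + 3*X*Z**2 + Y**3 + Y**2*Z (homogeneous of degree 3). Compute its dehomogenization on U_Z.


f(x, y) = x**2*y + 2*x**2 - 2*x*y**2 + x*y + 3*x + y**3 + y**2

On U_Z we set Z = 1. Each monomial c·X^i·Y^j·Z^k in F becomes c·x^i·y^j·1^k = c·x^i·y^j.
Substituting Z = 1: F(X, Y, 1) = x**2*y + 2*x**2 - 2*x*y**2 + x*y + 3*x + y**3 + y**2.
Note: deg(f) ≤ deg(F) = 3; strict inequality happens when F is divisible by Z (lost terms).


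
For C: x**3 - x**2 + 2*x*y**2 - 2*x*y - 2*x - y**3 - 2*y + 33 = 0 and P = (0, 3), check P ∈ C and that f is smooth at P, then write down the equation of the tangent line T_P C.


Tangent line at P: 10*x - 29*y + 87 = 0.

Step 1: f(0, 3) = 0, so P lies on C.
Step 2: partial derivatives
  f_x(x, y) = 3*x**2 - 2*x + 2*y**2 - 2*y - 2, f_y(x, y) = 4*x*y - 2*x - 3*y**2 - 2.
  f_x(P) = 10, f_y(P) = -29 (gradient nonzero, so P is smooth).
Step 3: tangent line at P: 10·(x − 0) + -29·(y − 3) = 0.
Expanding: 10*x - 29*y + 87 = 0.


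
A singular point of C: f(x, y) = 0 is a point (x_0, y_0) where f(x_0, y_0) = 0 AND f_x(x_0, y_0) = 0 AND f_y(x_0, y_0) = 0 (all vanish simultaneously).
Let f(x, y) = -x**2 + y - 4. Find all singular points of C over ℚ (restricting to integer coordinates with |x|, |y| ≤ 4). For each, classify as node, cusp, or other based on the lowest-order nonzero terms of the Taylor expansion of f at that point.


No singular points in the scanned grid; C is smooth there.

Compute partial derivatives:
  f_x = -2*x.
  f_y = 1.
f_y = 1 is a nonzero constant, so f_y never vanishes: no point (x, y) can satisfy f = f_x = f_y = 0. In particular no (x, y) ∈ {−4, ..., 4}² is singular; the curve is smooth.
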